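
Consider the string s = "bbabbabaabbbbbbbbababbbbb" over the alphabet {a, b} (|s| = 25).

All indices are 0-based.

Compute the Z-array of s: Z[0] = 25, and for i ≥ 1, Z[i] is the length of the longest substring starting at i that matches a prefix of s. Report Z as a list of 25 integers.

[25, 1, 0, 4, 1, 0, 1, 0, 0, 2, 2, 2, 2, 2, 2, 4, 1, 0, 1, 0, 2, 2, 2, 2, 1]

Z[0]=25
i=1: i≥r, start 0; Z[1]=1 grow→box=[1,2)
i=2: i≥r, start 0; Z[2]=0
i=3: i≥r, start 0; Z[3]=4 grow→box=[3,7)
i=4: min(r-i=3, Z[1]=1)=1; Z[4]=1
i=5: min(r-i=2, Z[2]=0)=0; Z[5]=0
i=6: min(r-i=1, Z[3]=4)=1; Z[6]=1
i=7: i≥r, start 0; Z[7]=0
i=8: i≥r, start 0; Z[8]=0
i=9: i≥r, start 0; Z[9]=2 grow→box=[9,11)
i=10: min(r-i=1, Z[1]=1)=1; Z[10]=2 grow→box=[10,12)
i=11: min(r-i=1, Z[1]=1)=1; Z[11]=2 grow→box=[11,13)
i=12: min(r-i=1, Z[1]=1)=1; Z[12]=2 grow→box=[12,14)
i=13: min(r-i=1, Z[1]=1)=1; Z[13]=2 grow→box=[13,15)
i=14: min(r-i=1, Z[1]=1)=1; Z[14]=2 grow→box=[14,16)
i=15: min(r-i=1, Z[1]=1)=1; Z[15]=4 grow→box=[15,19)
i=16: min(r-i=3, Z[1]=1)=1; Z[16]=1
i=17: min(r-i=2, Z[2]=0)=0; Z[17]=0
i=18: min(r-i=1, Z[3]=4)=1; Z[18]=1
i=19: i≥r, start 0; Z[19]=0
i=20: i≥r, start 0; Z[20]=2 grow→box=[20,22)
i=21: min(r-i=1, Z[1]=1)=1; Z[21]=2 grow→box=[21,23)
i=22: min(r-i=1, Z[1]=1)=1; Z[22]=2 grow→box=[22,24)
i=23: min(r-i=1, Z[1]=1)=1; Z[23]=2 grow→box=[23,25)
i=24: min(r-i=1, Z[1]=1)=1; Z[24]=1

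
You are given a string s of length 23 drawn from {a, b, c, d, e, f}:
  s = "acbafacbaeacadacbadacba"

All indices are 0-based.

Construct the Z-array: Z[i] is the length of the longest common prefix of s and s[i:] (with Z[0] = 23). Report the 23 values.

[23, 0, 0, 1, 0, 4, 0, 0, 1, 0, 2, 0, 1, 0, 4, 0, 0, 1, 0, 4, 0, 0, 1]

Z[0]=23
i=1: outside box; Z[1]=0
i=2: outside box; Z[2]=0
i=3: outside box; Z[3]=1 scan→box=[3,4)
i=4: outside box; Z[4]=0
i=5: outside box; Z[5]=4 scan→box=[5,9)
i=6: min(r-i=3, Z[1]=0)=0; Z[6]=0
i=7: min(r-i=2, Z[2]=0)=0; Z[7]=0
i=8: min(r-i=1, Z[3]=1)=1; Z[8]=1
i=9: outside box; Z[9]=0
i=10: outside box; Z[10]=2 scan→box=[10,12)
i=11: min(r-i=1, Z[1]=0)=0; Z[11]=0
i=12: outside box; Z[12]=1 scan→box=[12,13)
i=13: outside box; Z[13]=0
i=14: outside box; Z[14]=4 scan→box=[14,18)
i=15: min(r-i=3, Z[1]=0)=0; Z[15]=0
i=16: min(r-i=2, Z[2]=0)=0; Z[16]=0
i=17: min(r-i=1, Z[3]=1)=1; Z[17]=1
i=18: outside box; Z[18]=0
i=19: outside box; Z[19]=4 scan→box=[19,23)
i=20: min(r-i=3, Z[1]=0)=0; Z[20]=0
i=21: min(r-i=2, Z[2]=0)=0; Z[21]=0
i=22: min(r-i=1, Z[3]=1)=1; Z[22]=1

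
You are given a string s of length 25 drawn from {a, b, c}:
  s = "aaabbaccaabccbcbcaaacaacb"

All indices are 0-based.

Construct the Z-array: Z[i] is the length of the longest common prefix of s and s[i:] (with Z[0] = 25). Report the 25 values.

Z[0]=25
i=1: i≥r, start 0; Z[1]=2 scan→box=[1,3)
i=2: min(r-i=1, Z[1]=2)=1; Z[2]=1
i=3: i≥r, start 0; Z[3]=0
i=4: i≥r, start 0; Z[4]=0
i=5: i≥r, start 0; Z[5]=1 scan→box=[5,6)
i=6: i≥r, start 0; Z[6]=0
i=7: i≥r, start 0; Z[7]=0
i=8: i≥r, start 0; Z[8]=2 scan→box=[8,10)
i=9: min(r-i=1, Z[1]=2)=1; Z[9]=1
i=10: i≥r, start 0; Z[10]=0
i=11: i≥r, start 0; Z[11]=0
i=12: i≥r, start 0; Z[12]=0
i=13: i≥r, start 0; Z[13]=0
i=14: i≥r, start 0; Z[14]=0
i=15: i≥r, start 0; Z[15]=0
i=16: i≥r, start 0; Z[16]=0
i=17: i≥r, start 0; Z[17]=3 scan→box=[17,20)
i=18: min(r-i=2, Z[1]=2)=2; Z[18]=2
i=19: min(r-i=1, Z[2]=1)=1; Z[19]=1
i=20: i≥r, start 0; Z[20]=0
i=21: i≥r, start 0; Z[21]=2 scan→box=[21,23)
i=22: min(r-i=1, Z[1]=2)=1; Z[22]=1
i=23: i≥r, start 0; Z[23]=0
i=24: i≥r, start 0; Z[24]=0

[25, 2, 1, 0, 0, 1, 0, 0, 2, 1, 0, 0, 0, 0, 0, 0, 0, 3, 2, 1, 0, 2, 1, 0, 0]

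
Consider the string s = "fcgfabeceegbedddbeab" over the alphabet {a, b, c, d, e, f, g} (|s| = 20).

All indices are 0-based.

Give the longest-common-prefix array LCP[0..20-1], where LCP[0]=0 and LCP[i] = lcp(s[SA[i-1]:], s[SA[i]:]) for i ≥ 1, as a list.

rank→(start, suffix):
  0 → (18, 'ab')
  1 → (4, 'abeceegbedddbeab')
  2 → (19, 'b')
  3 → (16, 'beab')
  4 → (5, 'beceegbedddbeab')
  5 → (11, 'bedddbeab')
  6 → (7, 'ceegbedddbeab')
  7 → (1, 'cgfabeceegbedddbeab')
  8 → (15, 'dbeab')
  9 → (14, 'ddbeab')
  10 → (13, 'dddbeab')
  11 → (17, 'eab')
  12 → (6, 'eceegbedddbeab')
  13 → (12, 'edddbeab')
  14 → (8, 'eegbedddbeab')
  15 → (9, 'egbedddbeab')
  16 → (3, 'fabeceegbedddbeab')
  17 → (0, 'fcgfabeceegbedddbeab')
  18 → (10, 'gbedddbeab')
  19 → (2, 'gfabeceegbedddbeab')

SA = [18, 4, 19, 16, 5, 11, 7, 1, 15, 14, 13, 17, 6, 12, 8, 9, 3, 0, 10, 2]
i: (SA[i-1],SA[i]) lcp shared
  1: (18,4) 2 'ab'
  2: (4,19) 0 ''
  3: (19,16) 1 'b'
  4: (16,5) 2 'be'
  5: (5,11) 2 'be'
  6: (11,7) 0 ''
  7: (7,1) 1 'c'
  8: (1,15) 0 ''
  9: (15,14) 1 'd'
  10: (14,13) 2 'dd'
  11: (13,17) 0 ''
  12: (17,6) 1 'e'
  13: (6,12) 1 'e'
  14: (12,8) 1 'e'
  15: (8,9) 1 'e'
  16: (9,3) 0 ''
  17: (3,0) 1 'f'
  18: (0,10) 0 ''
  19: (10,2) 1 'g'

[0, 2, 0, 1, 2, 2, 0, 1, 0, 1, 2, 0, 1, 1, 1, 1, 0, 1, 0, 1]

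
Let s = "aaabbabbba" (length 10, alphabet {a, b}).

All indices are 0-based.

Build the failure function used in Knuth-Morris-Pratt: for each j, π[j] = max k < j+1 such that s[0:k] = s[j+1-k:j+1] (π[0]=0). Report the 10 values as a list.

[0, 1, 2, 0, 0, 1, 0, 0, 0, 1]

π[0] = 0
j=1 s[j]='a': π[1]=1 (border 'a')
j=2 s[j]='a': π[2]=2 (border 'aa')
j=3 s[j]='b': k: 2→1→0; π[3]=0 (border '')
j=4 s[j]='b': π[4]=0 (border '')
j=5 s[j]='a': π[5]=1 (border 'a')
j=6 s[j]='b': k: 1→0; π[6]=0 (border '')
j=7 s[j]='b': π[7]=0 (border '')
j=8 s[j]='b': π[8]=0 (border '')
j=9 s[j]='a': π[9]=1 (border 'a')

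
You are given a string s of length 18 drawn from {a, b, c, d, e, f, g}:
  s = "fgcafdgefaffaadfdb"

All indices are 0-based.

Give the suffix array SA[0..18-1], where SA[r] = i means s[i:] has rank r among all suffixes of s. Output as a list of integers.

sorted suffixes:
  #0 SA[0]=12  'aadfdb'
  #1 SA[1]=13  'adfdb'
  #2 SA[2]=3  'afdgefaffaadfdb'
  #3 SA[3]=9  'affaadfdb'
  #4 SA[4]=17  'b'
  #5 SA[5]=2  'cafdgefaffaadfdb'
  #6 SA[6]=16  'db'
  #7 SA[7]=14  'dfdb'
  #8 SA[8]=5  'dgefaffaadfdb'
  #9 SA[9]=7  'efaffaadfdb'
  #10 SA[10]=11  'faadfdb'
  #11 SA[11]=8  'faffaadfdb'
  #12 SA[12]=15  'fdb'
  #13 SA[13]=4  'fdgefaffaadfdb'
  #14 SA[14]=10  'ffaadfdb'
  #15 SA[15]=0  'fgcafdgefaffaadfdb'
  #16 SA[16]=1  'gcafdgefaffaadfdb'
  #17 SA[17]=6  'gefaffaadfdb'

[12, 13, 3, 9, 17, 2, 16, 14, 5, 7, 11, 8, 15, 4, 10, 0, 1, 6]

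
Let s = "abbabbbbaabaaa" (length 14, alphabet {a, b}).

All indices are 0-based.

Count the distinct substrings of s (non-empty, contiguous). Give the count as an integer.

rank | idx | suffix
   0 |  13 | a
   1 |  12 | aa
   2 |  11 | aaa
   3 |   8 | aabaaa
   4 |   9 | abaaa
   5 |   0 | abbabbbbaabaaa
   6 |   3 | abbbbaabaaa
   7 |  10 | baaa
   8 |   7 | baabaaa
   9 |   2 | babbbbaabaaa
  10 |   6 | bbaabaaa
  11 |   1 | bbabbbbaabaaa
  12 |   5 | bbbaabaaa
  13 |   4 | bbbbaabaaa

SA = [13, 12, 11, 8, 9, 0, 3, 10, 7, 2, 6, 1, 5, 4]
[i] adj suffixes → lcp
  [1] 13/12 → 1 ('a')
  [2] 12/11 → 2 ('aa')
  [3] 11/8 → 2 ('aa')
  [4] 8/9 → 1 ('a')
  [5] 9/0 → 2 ('ab')
  [6] 0/3 → 3 ('abb')
  [7] 3/10 → 0 ('')
  [8] 10/7 → 3 ('baa')
  [9] 7/2 → 2 ('ba')
  [10] 2/6 → 1 ('b')
  [11] 6/1 → 3 ('bba')
  [12] 1/5 → 2 ('bb')
  [13] 5/4 → 3 ('bbb')

n(n+1)/2 = 14·15/2 = 105
Σ LCP = 0 + 1 + 2 + 2 + 1 + 2 + 3 + 0 + 3 + 2 + 1 + 3 + 2 + 3 = 25
distinct = 105 − 25 = 80

80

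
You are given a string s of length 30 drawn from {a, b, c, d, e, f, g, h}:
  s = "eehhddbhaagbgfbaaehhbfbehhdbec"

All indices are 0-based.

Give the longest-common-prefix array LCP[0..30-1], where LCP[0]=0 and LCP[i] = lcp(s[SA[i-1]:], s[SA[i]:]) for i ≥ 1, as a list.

[0, 2, 1, 1, 0, 1, 2, 1, 1, 1, 0, 0, 2, 1, 0, 1, 1, 3, 4, 0, 2, 0, 1, 0, 1, 1, 2, 1, 2, 3]

rank | idx | suffix
   0 |  15 | aaehhbfbehhdbec
   1 |   8 | aagbgfbaaehhbfbehhdbec
   2 |  16 | aehhbfbehhdbec
   3 |   9 | agbgfbaaehhbfbehhdbec
   4 |  14 | baaehhbfbehhdbec
   5 |  27 | bec
   6 |  22 | behhdbec
   7 |  20 | bfbehhdbec
   8 |  11 | bgfbaaehhbfbehhdbec
   9 |   6 | bhaagbgfbaaehhbfbehhdbec
  10 |  29 | c
  11 |  26 | dbec
  12 |   5 | dbhaagbgfbaaehhbfbehhdbec
  13 |   4 | ddbhaagbgfbaaehhbfbehhdbec
  14 |  28 | ec
  15 |   0 | eehhddbhaagbgfbaaehhbfbehhdbec
  16 |  17 | ehhbfbehhdbec
  17 |  23 | ehhdbec
  18 |   1 | ehhddbhaagbgfbaaehhbfbehhdbec
  19 |  13 | fbaaehhbfbehhdbec
  20 |  21 | fbehhdbec
  21 |  10 | gbgfbaaehhbfbehhdbec
  22 |  12 | gfbaaehhbfbehhdbec
  23 |   7 | haagbgfbaaehhbfbehhdbec
  24 |  19 | hbfbehhdbec
  25 |  25 | hdbec
  26 |   3 | hddbhaagbgfbaaehhbfbehhdbec
  27 |  18 | hhbfbehhdbec
  28 |  24 | hhdbec
  29 |   2 | hhddbhaagbgfbaaehhbfbehhdbec

SA = [15, 8, 16, 9, 14, 27, 22, 20, 11, 6, 29, 26, 5, 4, 28, 0, 17, 23, 1, 13, 21, 10, 12, 7, 19, 25, 3, 18, 24, 2]
[i] adj suffixes → lcp
  [1] 15/8 → 2 ('aa')
  [2] 8/16 → 1 ('a')
  [3] 16/9 → 1 ('a')
  [4] 9/14 → 0 ('')
  [5] 14/27 → 1 ('b')
  [6] 27/22 → 2 ('be')
  [7] 22/20 → 1 ('b')
  [8] 20/11 → 1 ('b')
  [9] 11/6 → 1 ('b')
  [10] 6/29 → 0 ('')
  [11] 29/26 → 0 ('')
  [12] 26/5 → 2 ('db')
  [13] 5/4 → 1 ('d')
  [14] 4/28 → 0 ('')
  [15] 28/0 → 1 ('e')
  [16] 0/17 → 1 ('e')
  [17] 17/23 → 3 ('ehh')
  [18] 23/1 → 4 ('ehhd')
  [19] 1/13 → 0 ('')
  [20] 13/21 → 2 ('fb')
  [21] 21/10 → 0 ('')
  [22] 10/12 → 1 ('g')
  [23] 12/7 → 0 ('')
  [24] 7/19 → 1 ('h')
  [25] 19/25 → 1 ('h')
  [26] 25/3 → 2 ('hd')
  [27] 3/18 → 1 ('h')
  [28] 18/24 → 2 ('hh')
  [29] 24/2 → 3 ('hhd')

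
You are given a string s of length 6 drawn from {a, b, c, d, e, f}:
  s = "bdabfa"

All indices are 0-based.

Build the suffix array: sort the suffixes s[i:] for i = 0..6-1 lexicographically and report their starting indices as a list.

sorted suffixes:
  #0 SA[0]=5  'a'
  #1 SA[1]=2  'abfa'
  #2 SA[2]=0  'bdabfa'
  #3 SA[3]=3  'bfa'
  #4 SA[4]=1  'dabfa'
  #5 SA[5]=4  'fa'

[5, 2, 0, 3, 1, 4]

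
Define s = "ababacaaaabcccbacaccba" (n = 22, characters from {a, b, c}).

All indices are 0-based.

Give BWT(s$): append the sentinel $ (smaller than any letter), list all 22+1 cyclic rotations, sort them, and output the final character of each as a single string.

abcaa$babbccaacaaaccacb

rank  rotation                 last
    0  $ababacaaaabcccbacaccba  a
    1  a$ababacaaaabcccbacaccb  b
    2  aaaabcccbacaccba$ababac  c
    3  aaabcccbacaccba$ababaca  a
    4  aabcccbacaccba$ababacaa  a
    5  ababacaaaabcccbacaccba$  $
    6  abacaaaabcccbacaccba$ab  b
    7  abcccbacaccba$ababacaaa  a
    8  acaaaabcccbacaccba$abab  b
    9  acaccba$ababacaaaabcccb  b
   10  accba$ababacaaaabcccbac  c
   11  ba$ababacaaaabcccbacacc  c
   12  babacaaaabcccbacaccba$a  a
   13  bacaaaabcccbacaccba$aba  a
   14  bacaccba$ababacaaaabccc  c
   15  bcccbacaccba$ababacaaaa  a
   16  caaaabcccbacaccba$ababa  a
   17  caccba$ababacaaaabcccba  a
   18  cba$ababacaaaabcccbacac  c
   19  cbacaccba$ababacaaaabcc  c
   20  ccba$ababacaaaabcccbaca  a
   21  ccbacaccba$ababacaaaabc  c
   22  cccbacaccba$ababacaaaab  b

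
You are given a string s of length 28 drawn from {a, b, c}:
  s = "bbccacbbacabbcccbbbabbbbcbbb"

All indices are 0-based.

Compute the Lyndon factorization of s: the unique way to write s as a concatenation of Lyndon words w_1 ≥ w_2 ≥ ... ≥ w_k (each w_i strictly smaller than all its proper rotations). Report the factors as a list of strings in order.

emit factor 1: 'bbcc' (i=0, period=4)
emit factor 2: 'acbb' (i=4, period=4)
emit factor 3: 'ac' (i=8, period=2)
emit factor 4: 'abbcccbbb' (i=10, period=9)
emit factor 5: 'abbbbcbbb' (i=19, period=9)

["bbcc", "acbb", "ac", "abbcccbbb", "abbbbcbbb"]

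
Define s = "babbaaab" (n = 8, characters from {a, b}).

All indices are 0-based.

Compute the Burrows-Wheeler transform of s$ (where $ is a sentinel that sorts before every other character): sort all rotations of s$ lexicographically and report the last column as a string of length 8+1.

rank  rotation   last
    0  $babbaaab  b
    1  aaab$babb  b
    2  aab$babba  a
    3  ab$babbaa  a
    4  abbaaab$b  b
    5  b$babbaaa  a
    6  baaab$bab  b
    7  babbaaab$  $
    8  bbaaab$ba  a

bbaabab$a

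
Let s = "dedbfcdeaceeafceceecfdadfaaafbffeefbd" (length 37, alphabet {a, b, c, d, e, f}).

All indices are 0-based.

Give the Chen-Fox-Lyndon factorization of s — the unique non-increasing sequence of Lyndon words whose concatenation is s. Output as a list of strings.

emit factor 1: 'de' (i=0, period=2)
emit factor 2: 'd' (i=2, period=1)
emit factor 3: 'bfcde' (i=3, period=5)
emit factor 4: 'aceeafceceecfdadf' (i=8, period=17)
emit factor 5: 'aaafbffeefbd' (i=25, period=12)

["de", "d", "bfcde", "aceeafceceecfdadf", "aaafbffeefbd"]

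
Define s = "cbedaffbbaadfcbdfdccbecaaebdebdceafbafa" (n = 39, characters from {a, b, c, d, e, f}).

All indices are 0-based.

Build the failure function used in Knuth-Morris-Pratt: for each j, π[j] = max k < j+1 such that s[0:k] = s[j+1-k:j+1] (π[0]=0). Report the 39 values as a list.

[0, 0, 0, 0, 0, 0, 0, 0, 0, 0, 0, 0, 0, 1, 2, 0, 0, 0, 1, 1, 2, 3, 1, 0, 0, 0, 0, 0, 0, 0, 0, 1, 0, 0, 0, 0, 0, 0, 0]

π[0] = 0
j=1 s[j]='b': π[1]=0 (border '')
j=2 s[j]='e': π[2]=0 (border '')
j=3 s[j]='d': π[3]=0 (border '')
j=4 s[j]='a': π[4]=0 (border '')
j=5 s[j]='f': π[5]=0 (border '')
j=6 s[j]='f': π[6]=0 (border '')
j=7 s[j]='b': π[7]=0 (border '')
j=8 s[j]='b': π[8]=0 (border '')
j=9 s[j]='a': π[9]=0 (border '')
j=10 s[j]='a': π[10]=0 (border '')
j=11 s[j]='d': π[11]=0 (border '')
j=12 s[j]='f': π[12]=0 (border '')
j=13 s[j]='c': π[13]=1 (border 'c')
j=14 s[j]='b': π[14]=2 (border 'cb')
j=15 s[j]='d': k: 2→0; π[15]=0 (border '')
j=16 s[j]='f': π[16]=0 (border '')
j=17 s[j]='d': π[17]=0 (border '')
j=18 s[j]='c': π[18]=1 (border 'c')
j=19 s[j]='c': k: 1→0; π[19]=1 (border 'c')
j=20 s[j]='b': π[20]=2 (border 'cb')
j=21 s[j]='e': π[21]=3 (border 'cbe')
j=22 s[j]='c': k: 3→0; π[22]=1 (border 'c')
j=23 s[j]='a': k: 1→0; π[23]=0 (border '')
j=24 s[j]='a': π[24]=0 (border '')
j=25 s[j]='e': π[25]=0 (border '')
j=26 s[j]='b': π[26]=0 (border '')
j=27 s[j]='d': π[27]=0 (border '')
j=28 s[j]='e': π[28]=0 (border '')
j=29 s[j]='b': π[29]=0 (border '')
j=30 s[j]='d': π[30]=0 (border '')
j=31 s[j]='c': π[31]=1 (border 'c')
j=32 s[j]='e': k: 1→0; π[32]=0 (border '')
j=33 s[j]='a': π[33]=0 (border '')
j=34 s[j]='f': π[34]=0 (border '')
j=35 s[j]='b': π[35]=0 (border '')
j=36 s[j]='a': π[36]=0 (border '')
j=37 s[j]='f': π[37]=0 (border '')
j=38 s[j]='a': π[38]=0 (border '')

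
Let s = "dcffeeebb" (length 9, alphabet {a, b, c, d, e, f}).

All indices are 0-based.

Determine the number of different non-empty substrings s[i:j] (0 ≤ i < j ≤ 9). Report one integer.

40

rank | idx | suffix
   0 |   8 | b
   1 |   7 | bb
   2 |   1 | cffeeebb
   3 |   0 | dcffeeebb
   4 |   6 | ebb
   5 |   5 | eebb
   6 |   4 | eeebb
   7 |   3 | feeebb
   8 |   2 | ffeeebb

SA = [8, 7, 1, 0, 6, 5, 4, 3, 2]
[i] adj suffixes → lcp
  [1] 8/7 → 1 ('b')
  [2] 7/1 → 0 ('')
  [3] 1/0 → 0 ('')
  [4] 0/6 → 0 ('')
  [5] 6/5 → 1 ('e')
  [6] 5/4 → 2 ('ee')
  [7] 4/3 → 0 ('')
  [8] 3/2 → 1 ('f')

n(n+1)/2 = 9·10/2 = 45
Σ LCP = 0 + 1 + 0 + 0 + 0 + 1 + 2 + 0 + 1 = 5
distinct = 45 − 5 = 40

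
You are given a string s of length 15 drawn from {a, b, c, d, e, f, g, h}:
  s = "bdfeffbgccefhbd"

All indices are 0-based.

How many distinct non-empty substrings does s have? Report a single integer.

110

rank→(start, suffix):
  0 → (13, 'bd')
  1 → (0, 'bdfeffbgccefhbd')
  2 → (6, 'bgccefhbd')
  3 → (8, 'ccefhbd')
  4 → (9, 'cefhbd')
  5 → (14, 'd')
  6 → (1, 'dfeffbgccefhbd')
  7 → (3, 'effbgccefhbd')
  8 → (10, 'efhbd')
  9 → (5, 'fbgccefhbd')
  10 → (2, 'feffbgccefhbd')
  11 → (4, 'ffbgccefhbd')
  12 → (11, 'fhbd')
  13 → (7, 'gccefhbd')
  14 → (12, 'hbd')

SA = [13, 0, 6, 8, 9, 14, 1, 3, 10, 5, 2, 4, 11, 7, 12]
[i] adj suffixes → lcp
  [1] 13/0 → 2 ('bd')
  [2] 0/6 → 1 ('b')
  [3] 6/8 → 0 ('')
  [4] 8/9 → 1 ('c')
  [5] 9/14 → 0 ('')
  [6] 14/1 → 1 ('d')
  [7] 1/3 → 0 ('')
  [8] 3/10 → 2 ('ef')
  [9] 10/5 → 0 ('')
  [10] 5/2 → 1 ('f')
  [11] 2/4 → 1 ('f')
  [12] 4/11 → 1 ('f')
  [13] 11/7 → 0 ('')
  [14] 7/12 → 0 ('')

n(n+1)/2 = 15·16/2 = 120
Σ LCP = 0 + 2 + 1 + 0 + 1 + 0 + 1 + 0 + 2 + 0 + 1 + 1 + 1 + 0 + 0 = 10
distinct = 120 − 10 = 110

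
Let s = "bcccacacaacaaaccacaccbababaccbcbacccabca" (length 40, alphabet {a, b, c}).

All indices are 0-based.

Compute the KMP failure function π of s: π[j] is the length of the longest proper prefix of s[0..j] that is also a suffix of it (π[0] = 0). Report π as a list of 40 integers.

[0, 0, 0, 0, 0, 0, 0, 0, 0, 0, 0, 0, 0, 0, 0, 0, 0, 0, 0, 0, 0, 1, 0, 1, 0, 1, 0, 0, 0, 1, 2, 1, 0, 0, 0, 0, 0, 1, 2, 0]

π[0] = 0
j=1 s[j]='c': π[1]=0 (border '')
j=2 s[j]='c': π[2]=0 (border '')
j=3 s[j]='c': π[3]=0 (border '')
j=4 s[j]='a': π[4]=0 (border '')
j=5 s[j]='c': π[5]=0 (border '')
j=6 s[j]='a': π[6]=0 (border '')
j=7 s[j]='c': π[7]=0 (border '')
j=8 s[j]='a': π[8]=0 (border '')
j=9 s[j]='a': π[9]=0 (border '')
j=10 s[j]='c': π[10]=0 (border '')
j=11 s[j]='a': π[11]=0 (border '')
j=12 s[j]='a': π[12]=0 (border '')
j=13 s[j]='a': π[13]=0 (border '')
j=14 s[j]='c': π[14]=0 (border '')
j=15 s[j]='c': π[15]=0 (border '')
j=16 s[j]='a': π[16]=0 (border '')
j=17 s[j]='c': π[17]=0 (border '')
j=18 s[j]='a': π[18]=0 (border '')
j=19 s[j]='c': π[19]=0 (border '')
j=20 s[j]='c': π[20]=0 (border '')
j=21 s[j]='b': π[21]=1 (border 'b')
j=22 s[j]='a': k: 1→0; π[22]=0 (border '')
j=23 s[j]='b': π[23]=1 (border 'b')
j=24 s[j]='a': k: 1→0; π[24]=0 (border '')
j=25 s[j]='b': π[25]=1 (border 'b')
j=26 s[j]='a': k: 1→0; π[26]=0 (border '')
j=27 s[j]='c': π[27]=0 (border '')
j=28 s[j]='c': π[28]=0 (border '')
j=29 s[j]='b': π[29]=1 (border 'b')
j=30 s[j]='c': π[30]=2 (border 'bc')
j=31 s[j]='b': k: 2→0; π[31]=1 (border 'b')
j=32 s[j]='a': k: 1→0; π[32]=0 (border '')
j=33 s[j]='c': π[33]=0 (border '')
j=34 s[j]='c': π[34]=0 (border '')
j=35 s[j]='c': π[35]=0 (border '')
j=36 s[j]='a': π[36]=0 (border '')
j=37 s[j]='b': π[37]=1 (border 'b')
j=38 s[j]='c': π[38]=2 (border 'bc')
j=39 s[j]='a': k: 2→0; π[39]=0 (border '')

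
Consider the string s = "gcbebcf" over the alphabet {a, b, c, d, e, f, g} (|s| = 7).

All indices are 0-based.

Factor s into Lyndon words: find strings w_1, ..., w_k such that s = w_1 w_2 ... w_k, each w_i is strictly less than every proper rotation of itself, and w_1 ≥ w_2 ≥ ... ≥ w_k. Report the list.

["g", "c", "be", "bcf"]

emit factor 1: 'g' (i=0, period=1)
emit factor 2: 'c' (i=1, period=1)
emit factor 3: 'be' (i=2, period=2)
emit factor 4: 'bcf' (i=4, period=3)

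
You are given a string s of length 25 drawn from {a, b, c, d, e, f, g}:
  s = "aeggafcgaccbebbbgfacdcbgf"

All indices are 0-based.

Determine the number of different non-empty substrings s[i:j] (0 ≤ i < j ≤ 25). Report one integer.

sorted suffixes:
  #0 SA[0]=8  'accbebbbgfacdcbgf'
  #1 SA[1]=18  'acdcbgf'
  #2 SA[2]=0  'aeggafcgaccbebbbgfacdcbgf'
  #3 SA[3]=4  'afcgaccbebbbgfacdcbgf'
  #4 SA[4]=13  'bbbgfacdcbgf'
  #5 SA[5]=14  'bbgfacdcbgf'
  #6 SA[6]=11  'bebbbgfacdcbgf'
  #7 SA[7]=22  'bgf'
  #8 SA[8]=15  'bgfacdcbgf'
  #9 SA[9]=10  'cbebbbgfacdcbgf'
  #10 SA[10]=21  'cbgf'
  #11 SA[11]=9  'ccbebbbgfacdcbgf'
  #12 SA[12]=19  'cdcbgf'
  #13 SA[13]=6  'cgaccbebbbgfacdcbgf'
  #14 SA[14]=20  'dcbgf'
  #15 SA[15]=12  'ebbbgfacdcbgf'
  #16 SA[16]=1  'eggafcgaccbebbbgfacdcbgf'
  #17 SA[17]=24  'f'
  #18 SA[18]=17  'facdcbgf'
  #19 SA[19]=5  'fcgaccbebbbgfacdcbgf'
  #20 SA[20]=7  'gaccbebbbgfacdcbgf'
  #21 SA[21]=3  'gafcgaccbebbbgfacdcbgf'
  #22 SA[22]=23  'gf'
  #23 SA[23]=16  'gfacdcbgf'
  #24 SA[24]=2  'ggafcgaccbebbbgfacdcbgf'

SA = [8, 18, 0, 4, 13, 14, 11, 22, 15, 10, 21, 9, 19, 6, 20, 12, 1, 24, 17, 5, 7, 3, 23, 16, 2]
rank  pair      lcp
   1  s[8:],s[18:]  2  'ac'
   2  s[18:],s[0:]  1  'a'
   3  s[0:],s[4:]  1  'a'
   4  s[4:],s[13:]  0  ''
   5  s[13:],s[14:]  2  'bb'
   6  s[14:],s[11:]  1  'b'
   7  s[11:],s[22:]  1  'b'
   8  s[22:],s[15:]  3  'bgf'
   9  s[15:],s[10:]  0  ''
  10  s[10:],s[21:]  2  'cb'
  11  s[21:],s[9:]  1  'c'
  12  s[9:],s[19:]  1  'c'
  13  s[19:],s[6:]  1  'c'
  14  s[6:],s[20:]  0  ''
  15  s[20:],s[12:]  0  ''
  16  s[12:],s[1:]  1  'e'
  17  s[1:],s[24:]  0  ''
  18  s[24:],s[17:]  1  'f'
  19  s[17:],s[5:]  1  'f'
  20  s[5:],s[7:]  0  ''
  21  s[7:],s[3:]  2  'ga'
  22  s[3:],s[23:]  1  'g'
  23  s[23:],s[16:]  2  'gf'
  24  s[16:],s[2:]  1  'g'

n(n+1)/2 = 25·26/2 = 325
Σ LCP = 0 + 2 + 1 + 1 + 0 + 2 + 1 + 1 + 3 + 0 + 2 + 1 + 1 + 1 + 0 + 0 + 1 + 0 + 1 + 1 + 0 + 2 + 1 + 2 + 1 = 25
distinct = 325 − 25 = 300

300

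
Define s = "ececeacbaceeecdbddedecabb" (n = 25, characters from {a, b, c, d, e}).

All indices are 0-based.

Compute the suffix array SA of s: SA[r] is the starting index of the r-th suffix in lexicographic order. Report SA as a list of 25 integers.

[22, 5, 8, 24, 7, 23, 15, 21, 6, 13, 3, 1, 9, 14, 16, 19, 17, 4, 20, 12, 2, 0, 18, 11, 10]

rank | idx | suffix
   0 |  22 | abb
   1 |   5 | acbaceeecdbddedecabb
   2 |   8 | aceeecdbddedecabb
   3 |  24 | b
   4 |   7 | baceeecdbddedecabb
   5 |  23 | bb
   6 |  15 | bddedecabb
   7 |  21 | cabb
   8 |   6 | cbaceeecdbddedecabb
   9 |  13 | cdbddedecabb
  10 |   3 | ceacbaceeecdbddedecabb
  11 |   1 | ceceacbaceeecdbddedecabb
  12 |   9 | ceeecdbddedecabb
  13 |  14 | dbddedecabb
  14 |  16 | ddedecabb
  15 |  19 | decabb
  16 |  17 | dedecabb
  17 |   4 | eacbaceeecdbddedecabb
  18 |  20 | ecabb
  19 |  12 | ecdbddedecabb
  20 |   2 | eceacbaceeecdbddedecabb
  21 |   0 | ececeacbaceeecdbddedecabb
  22 |  18 | edecabb
  23 |  11 | eecdbddedecabb
  24 |  10 | eeecdbddedecabb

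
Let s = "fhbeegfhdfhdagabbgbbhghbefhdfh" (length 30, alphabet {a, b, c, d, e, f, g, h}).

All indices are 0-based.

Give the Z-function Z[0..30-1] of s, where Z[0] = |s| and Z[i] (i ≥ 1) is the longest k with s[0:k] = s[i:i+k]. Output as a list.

[30, 0, 0, 0, 0, 0, 2, 0, 0, 2, 0, 0, 0, 0, 0, 0, 0, 0, 0, 0, 0, 0, 0, 0, 0, 2, 0, 0, 2, 0]

Z[0]=30
i=1: i≥r, start 0; Z[1]=0
i=2: i≥r, start 0; Z[2]=0
i=3: i≥r, start 0; Z[3]=0
i=4: i≥r, start 0; Z[4]=0
i=5: i≥r, start 0; Z[5]=0
i=6: i≥r, start 0; Z[6]=2 extend→box=[6,8)
i=7: min(r-i=1, Z[1]=0)=0; Z[7]=0
i=8: i≥r, start 0; Z[8]=0
i=9: i≥r, start 0; Z[9]=2 extend→box=[9,11)
i=10: min(r-i=1, Z[1]=0)=0; Z[10]=0
i=11: i≥r, start 0; Z[11]=0
i=12: i≥r, start 0; Z[12]=0
i=13: i≥r, start 0; Z[13]=0
i=14: i≥r, start 0; Z[14]=0
i=15: i≥r, start 0; Z[15]=0
i=16: i≥r, start 0; Z[16]=0
i=17: i≥r, start 0; Z[17]=0
i=18: i≥r, start 0; Z[18]=0
i=19: i≥r, start 0; Z[19]=0
i=20: i≥r, start 0; Z[20]=0
i=21: i≥r, start 0; Z[21]=0
i=22: i≥r, start 0; Z[22]=0
i=23: i≥r, start 0; Z[23]=0
i=24: i≥r, start 0; Z[24]=0
i=25: i≥r, start 0; Z[25]=2 extend→box=[25,27)
i=26: min(r-i=1, Z[1]=0)=0; Z[26]=0
i=27: i≥r, start 0; Z[27]=0
i=28: i≥r, start 0; Z[28]=2 extend→box=[28,30)
i=29: min(r-i=1, Z[1]=0)=0; Z[29]=0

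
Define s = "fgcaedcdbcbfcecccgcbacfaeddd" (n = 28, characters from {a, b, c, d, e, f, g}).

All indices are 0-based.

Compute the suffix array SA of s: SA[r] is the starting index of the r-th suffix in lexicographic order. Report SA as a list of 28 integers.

rank→(start, suffix):
  0 → (20, 'acfaeddd')
  1 → (3, 'aedcdbcbfcecccgcbacfaeddd')
  2 → (23, 'aeddd')
  3 → (19, 'bacfaeddd')
  4 → (8, 'bcbfcecccgcbacfaeddd')
  5 → (10, 'bfcecccgcbacfaeddd')
  6 → (2, 'caedcdbcbfcecccgcbacfaeddd')
  7 → (18, 'cbacfaeddd')
  8 → (9, 'cbfcecccgcbacfaeddd')
  9 → (14, 'cccgcbacfaeddd')
  10 → (15, 'ccgcbacfaeddd')
  11 → (6, 'cdbcbfcecccgcbacfaeddd')
  12 → (12, 'cecccgcbacfaeddd')
  13 → (21, 'cfaeddd')
  14 → (16, 'cgcbacfaeddd')
  15 → (27, 'd')
  16 → (7, 'dbcbfcecccgcbacfaeddd')
  17 → (5, 'dcdbcbfcecccgcbacfaeddd')
  18 → (26, 'dd')
  19 → (25, 'ddd')
  20 → (13, 'ecccgcbacfaeddd')
  21 → (4, 'edcdbcbfcecccgcbacfaeddd')
  22 → (24, 'eddd')
  23 → (22, 'faeddd')
  24 → (11, 'fcecccgcbacfaeddd')
  25 → (0, 'fgcaedcdbcbfcecccgcbacfaeddd')
  26 → (1, 'gcaedcdbcbfcecccgcbacfaeddd')
  27 → (17, 'gcbacfaeddd')

[20, 3, 23, 19, 8, 10, 2, 18, 9, 14, 15, 6, 12, 21, 16, 27, 7, 5, 26, 25, 13, 4, 24, 22, 11, 0, 1, 17]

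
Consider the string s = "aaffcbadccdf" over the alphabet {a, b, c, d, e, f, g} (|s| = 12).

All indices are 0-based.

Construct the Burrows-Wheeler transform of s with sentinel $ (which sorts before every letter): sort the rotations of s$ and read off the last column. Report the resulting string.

f$bacfdcacdfa

rank  rotation       last
    0  $aaffcbadccdf  f
    1  aaffcbadccdf$  $
    2  adccdf$aaffcb  b
    3  affcbadccdf$a  a
    4  badccdf$aaffc  c
    5  cbadccdf$aaff  f
    6  ccdf$aaffcbad  d
    7  cdf$aaffcbadc  c
    8  dccdf$aaffcba  a
    9  df$aaffcbadcc  c
   10  f$aaffcbadccd  d
   11  fcbadccdf$aaf  f
   12  ffcbadccdf$aa  a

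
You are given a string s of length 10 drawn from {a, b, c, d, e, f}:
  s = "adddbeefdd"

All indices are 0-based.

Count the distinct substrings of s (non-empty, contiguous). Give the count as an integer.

48

sorted suffixes:
  #0 SA[0]=0  'adddbeefdd'
  #1 SA[1]=4  'beefdd'
  #2 SA[2]=9  'd'
  #3 SA[3]=3  'dbeefdd'
  #4 SA[4]=8  'dd'
  #5 SA[5]=2  'ddbeefdd'
  #6 SA[6]=1  'dddbeefdd'
  #7 SA[7]=5  'eefdd'
  #8 SA[8]=6  'efdd'
  #9 SA[9]=7  'fdd'

SA = [0, 4, 9, 3, 8, 2, 1, 5, 6, 7]
[i] adj suffixes → lcp
  [1] 0/4 → 0 ('')
  [2] 4/9 → 0 ('')
  [3] 9/3 → 1 ('d')
  [4] 3/8 → 1 ('d')
  [5] 8/2 → 2 ('dd')
  [6] 2/1 → 2 ('dd')
  [7] 1/5 → 0 ('')
  [8] 5/6 → 1 ('e')
  [9] 6/7 → 0 ('')

n(n+1)/2 = 10·11/2 = 55
Σ LCP = 0 + 0 + 0 + 1 + 1 + 2 + 2 + 0 + 1 + 0 = 7
distinct = 55 − 7 = 48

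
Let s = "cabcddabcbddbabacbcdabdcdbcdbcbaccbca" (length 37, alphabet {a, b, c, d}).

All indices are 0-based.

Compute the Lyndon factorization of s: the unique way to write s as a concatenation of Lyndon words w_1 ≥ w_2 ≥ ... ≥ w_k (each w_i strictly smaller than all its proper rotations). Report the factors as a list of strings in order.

emit factor 1: 'c' (i=0, period=1)
emit factor 2: 'abcdd' (i=1, period=5)
emit factor 3: 'abcbddb' (i=6, period=7)
emit factor 4: 'abacbcdabdcdbcdbcbaccbc' (i=13, period=23)
emit factor 5: 'a' (i=36, period=1)

["c", "abcdd", "abcbddb", "abacbcdabdcdbcdbcbaccbc", "a"]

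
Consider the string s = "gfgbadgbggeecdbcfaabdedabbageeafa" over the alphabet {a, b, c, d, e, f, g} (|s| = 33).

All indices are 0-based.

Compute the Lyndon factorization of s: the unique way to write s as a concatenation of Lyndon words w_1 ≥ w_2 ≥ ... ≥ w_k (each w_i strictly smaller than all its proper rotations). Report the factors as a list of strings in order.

["g", "fg", "b", "adgbggeecdbcf", "aabdedabbageeaf", "a"]

emit factor 1: 'g' (i=0, period=1)
emit factor 2: 'fg' (i=1, period=2)
emit factor 3: 'b' (i=3, period=1)
emit factor 4: 'adgbggeecdbcf' (i=4, period=13)
emit factor 5: 'aabdedabbageeaf' (i=17, period=15)
emit factor 6: 'a' (i=32, period=1)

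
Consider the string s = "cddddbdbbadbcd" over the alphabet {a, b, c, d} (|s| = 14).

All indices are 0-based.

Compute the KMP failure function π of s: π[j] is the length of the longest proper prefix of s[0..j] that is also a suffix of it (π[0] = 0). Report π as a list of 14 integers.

[0, 0, 0, 0, 0, 0, 0, 0, 0, 0, 0, 0, 1, 2]

π[0] = 0
j=1 s[j]='d': π[1]=0 (border '')
j=2 s[j]='d': π[2]=0 (border '')
j=3 s[j]='d': π[3]=0 (border '')
j=4 s[j]='d': π[4]=0 (border '')
j=5 s[j]='b': π[5]=0 (border '')
j=6 s[j]='d': π[6]=0 (border '')
j=7 s[j]='b': π[7]=0 (border '')
j=8 s[j]='b': π[8]=0 (border '')
j=9 s[j]='a': π[9]=0 (border '')
j=10 s[j]='d': π[10]=0 (border '')
j=11 s[j]='b': π[11]=0 (border '')
j=12 s[j]='c': π[12]=1 (border 'c')
j=13 s[j]='d': π[13]=2 (border 'cd')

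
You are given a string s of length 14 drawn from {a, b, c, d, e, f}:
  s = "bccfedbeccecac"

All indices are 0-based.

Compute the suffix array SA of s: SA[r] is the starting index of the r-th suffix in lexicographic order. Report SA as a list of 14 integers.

rank→(start, suffix):
  0 → (12, 'ac')
  1 → (0, 'bccfedbeccecac')
  2 → (6, 'beccecac')
  3 → (13, 'c')
  4 → (11, 'cac')
  5 → (8, 'ccecac')
  6 → (1, 'ccfedbeccecac')
  7 → (9, 'cecac')
  8 → (2, 'cfedbeccecac')
  9 → (5, 'dbeccecac')
  10 → (10, 'ecac')
  11 → (7, 'eccecac')
  12 → (4, 'edbeccecac')
  13 → (3, 'fedbeccecac')

[12, 0, 6, 13, 11, 8, 1, 9, 2, 5, 10, 7, 4, 3]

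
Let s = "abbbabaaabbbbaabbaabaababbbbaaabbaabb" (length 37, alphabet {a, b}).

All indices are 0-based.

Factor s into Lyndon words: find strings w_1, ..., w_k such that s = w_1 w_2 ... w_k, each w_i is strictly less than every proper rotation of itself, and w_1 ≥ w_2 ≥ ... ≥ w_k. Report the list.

emit factor 1: 'abbb' (i=0, period=4)
emit factor 2: 'ab' (i=4, period=2)
emit factor 3: 'aaabbbbaabbaabaababbbb' (i=6, period=22)
emit factor 4: 'aaabbaabb' (i=28, period=9)

["abbb", "ab", "aaabbbbaabbaabaababbbb", "aaabbaabb"]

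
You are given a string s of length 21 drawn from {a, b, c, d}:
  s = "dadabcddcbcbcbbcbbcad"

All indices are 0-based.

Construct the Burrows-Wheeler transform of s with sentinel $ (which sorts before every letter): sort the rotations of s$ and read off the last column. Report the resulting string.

rank  rotation                last
    0  $dadabcddcbcbcbbcbbcad  d
    1  abcddcbcbcbbcbbcad$dad  d
    2  ad$dadabcddcbcbcbbcbbc  c
    3  adabcddcbcbcbbcbbcad$d  d
    4  bbcad$dadabcddcbcbcbbc  c
    5  bbcbbcad$dadabcddcbcbc  c
    6  bcad$dadabcddcbcbcbbcb  b
    7  bcbbcad$dadabcddcbcbcb  b
    8  bcbbcbbcad$dadabcddcbc  c
    9  bcbcbbcbbcad$dadabcddc  c
   10  bcddcbcbcbbcbbcad$dada  a
   11  cad$dadabcddcbcbcbbcbb  b
   12  cbbcad$dadabcddcbcbcbb  b
   13  cbbcbbcad$dadabcddcbcb  b
   14  cbcbbcbbcad$dadabcddcb  b
   15  cbcbcbbcbbcad$dadabcdd  d
   16  cddcbcbcbbcbbcad$dadab  b
   17  d$dadabcddcbcbcbbcbbca  a
   18  dabcddcbcbcbbcbbcad$da  a
   19  dadabcddcbcbcbbcbbcad$  $
   20  dcbcbcbbcbbcad$dadabcd  d
   21  ddcbcbcbbcbbcad$dadabc  c

ddcdccbbccabbbbdbaa$dc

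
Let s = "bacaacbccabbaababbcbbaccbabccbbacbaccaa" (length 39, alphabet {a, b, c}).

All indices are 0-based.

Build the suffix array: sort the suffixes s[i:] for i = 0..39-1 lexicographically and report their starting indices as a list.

[38, 37, 12, 3, 13, 9, 15, 25, 1, 31, 4, 34, 21, 11, 14, 24, 0, 30, 33, 20, 10, 29, 19, 16, 17, 6, 26, 36, 2, 8, 23, 32, 28, 18, 5, 35, 7, 22, 27]

rank→(start, suffix):
  0 → (38, 'a')
  1 → (37, 'aa')
  2 → (12, 'aababbcbbaccbabccbbacbaccaa')
  3 → (3, 'aacbccabbaababbcbbaccbabccbbacbaccaa')
  4 → (13, 'ababbcbbaccbabccbbacbaccaa')
  5 → (9, 'abbaababbcbbaccbabccbbacbaccaa')
  6 → (15, 'abbcbbaccbabccbbacbaccaa')
  7 → (25, 'abccbbacbaccaa')
  8 → (1, 'acaacbccabbaababbcbbaccbabccbbacbaccaa')
  9 → (31, 'acbaccaa')
  10 → (4, 'acbccabbaababbcbbaccbabccbbacbaccaa')
  11 → (34, 'accaa')
  12 → (21, 'accbabccbbacbaccaa')
  13 → (11, 'baababbcbbaccbabccbbacbaccaa')
  14 → (14, 'babbcbbaccbabccbbacbaccaa')
  15 → (24, 'babccbbacbaccaa')
  16 → (0, 'bacaacbccabbaababbcbbaccbabccbbacbaccaa')
  17 → (30, 'bacbaccaa')
  18 → (33, 'baccaa')
  19 → (20, 'baccbabccbbacbaccaa')
  20 → (10, 'bbaababbcbbaccbabccbbacbaccaa')
  21 → (29, 'bbacbaccaa')
  22 → (19, 'bbaccbabccbbacbaccaa')
  23 → (16, 'bbcbbaccbabccbbacbaccaa')
  24 → (17, 'bcbbaccbabccbbacbaccaa')
  25 → (6, 'bccabbaababbcbbaccbabccbbacbaccaa')
  26 → (26, 'bccbbacbaccaa')
  27 → (36, 'caa')
  28 → (2, 'caacbccabbaababbcbbaccbabccbbacbaccaa')
  29 → (8, 'cabbaababbcbbaccbabccbbacbaccaa')
  30 → (23, 'cbabccbbacbaccaa')
  31 → (32, 'cbaccaa')
  32 → (28, 'cbbacbaccaa')
  33 → (18, 'cbbaccbabccbbacbaccaa')
  34 → (5, 'cbccabbaababbcbbaccbabccbbacbaccaa')
  35 → (35, 'ccaa')
  36 → (7, 'ccabbaababbcbbaccbabccbbacbaccaa')
  37 → (22, 'ccbabccbbacbaccaa')
  38 → (27, 'ccbbacbaccaa')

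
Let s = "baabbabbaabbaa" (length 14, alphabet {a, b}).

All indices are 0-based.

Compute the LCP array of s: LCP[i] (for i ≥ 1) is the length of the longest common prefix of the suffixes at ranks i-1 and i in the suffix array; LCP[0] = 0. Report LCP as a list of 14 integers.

[0, 1, 2, 5, 1, 5, 4, 0, 3, 6, 2, 1, 4, 3]

rank→(start, suffix):
  0 → (13, 'a')
  1 → (12, 'aa')
  2 → (8, 'aabbaa')
  3 → (1, 'aabbabbaabbaa')
  4 → (9, 'abbaa')
  5 → (5, 'abbaabbaa')
  6 → (2, 'abbabbaabbaa')
  7 → (11, 'baa')
  8 → (7, 'baabbaa')
  9 → (0, 'baabbabbaabbaa')
  10 → (4, 'babbaabbaa')
  11 → (10, 'bbaa')
  12 → (6, 'bbaabbaa')
  13 → (3, 'bbabbaabbaa')

SA = [13, 12, 8, 1, 9, 5, 2, 11, 7, 0, 4, 10, 6, 3]
[i] adj suffixes → lcp
  [1] 13/12 → 1 ('a')
  [2] 12/8 → 2 ('aa')
  [3] 8/1 → 5 ('aabba')
  [4] 1/9 → 1 ('a')
  [5] 9/5 → 5 ('abbaa')
  [6] 5/2 → 4 ('abba')
  [7] 2/11 → 0 ('')
  [8] 11/7 → 3 ('baa')
  [9] 7/0 → 6 ('baabba')
  [10] 0/4 → 2 ('ba')
  [11] 4/10 → 1 ('b')
  [12] 10/6 → 4 ('bbaa')
  [13] 6/3 → 3 ('bba')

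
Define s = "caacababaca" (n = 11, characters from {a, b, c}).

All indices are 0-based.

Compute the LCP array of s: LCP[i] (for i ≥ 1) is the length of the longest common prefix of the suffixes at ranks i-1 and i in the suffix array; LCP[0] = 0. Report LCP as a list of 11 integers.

rank→(start, suffix):
  0 → (10, 'a')
  1 → (1, 'aacababaca')
  2 → (4, 'ababaca')
  3 → (6, 'abaca')
  4 → (8, 'aca')
  5 → (2, 'acababaca')
  6 → (5, 'babaca')
  7 → (7, 'baca')
  8 → (9, 'ca')
  9 → (0, 'caacababaca')
  10 → (3, 'cababaca')

SA = [10, 1, 4, 6, 8, 2, 5, 7, 9, 0, 3]
i: (SA[i-1],SA[i]) lcp shared
  1: (10,1) 1 'a'
  2: (1,4) 1 'a'
  3: (4,6) 3 'aba'
  4: (6,8) 1 'a'
  5: (8,2) 3 'aca'
  6: (2,5) 0 ''
  7: (5,7) 2 'ba'
  8: (7,9) 0 ''
  9: (9,0) 2 'ca'
  10: (0,3) 2 'ca'

[0, 1, 1, 3, 1, 3, 0, 2, 0, 2, 2]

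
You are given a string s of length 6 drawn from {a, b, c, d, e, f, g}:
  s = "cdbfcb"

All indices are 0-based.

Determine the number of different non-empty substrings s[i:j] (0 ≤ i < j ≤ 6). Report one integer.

19

sorted suffixes:
  #0 SA[0]=5  'b'
  #1 SA[1]=2  'bfcb'
  #2 SA[2]=4  'cb'
  #3 SA[3]=0  'cdbfcb'
  #4 SA[4]=1  'dbfcb'
  #5 SA[5]=3  'fcb'

SA = [5, 2, 4, 0, 1, 3]
rank  pair      lcp
   1  s[5:],s[2:]  1  'b'
   2  s[2:],s[4:]  0  ''
   3  s[4:],s[0:]  1  'c'
   4  s[0:],s[1:]  0  ''
   5  s[1:],s[3:]  0  ''

n(n+1)/2 = 6·7/2 = 21
Σ LCP = 0 + 1 + 0 + 1 + 0 + 0 = 2
distinct = 21 − 2 = 19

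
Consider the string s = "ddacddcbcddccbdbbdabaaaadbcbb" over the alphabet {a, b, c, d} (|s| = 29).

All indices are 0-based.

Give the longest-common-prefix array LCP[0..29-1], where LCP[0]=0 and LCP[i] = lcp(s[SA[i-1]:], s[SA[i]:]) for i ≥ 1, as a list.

rank→(start, suffix):
  0 → (20, 'aaaadbcbb')
  1 → (21, 'aaadbcbb')
  2 → (22, 'aadbcbb')
  3 → (18, 'abaaaadbcbb')
  4 → (2, 'acddcbcddccbdbbdabaaaadbcbb')
  5 → (23, 'adbcbb')
  6 → (28, 'b')
  7 → (19, 'baaaadbcbb')
  8 → (27, 'bb')
  9 → (15, 'bbdabaaaadbcbb')
  10 → (25, 'bcbb')
  11 → (7, 'bcddccbdbbdabaaaadbcbb')
  12 → (16, 'bdabaaaadbcbb')
  13 → (13, 'bdbbdabaaaadbcbb')
  14 → (26, 'cbb')
  15 → (6, 'cbcddccbdbbdabaaaadbcbb')
  16 → (12, 'cbdbbdabaaaadbcbb')
  17 → (11, 'ccbdbbdabaaaadbcbb')
  18 → (3, 'cddcbcddccbdbbdabaaaadbcbb')
  19 → (8, 'cddccbdbbdabaaaadbcbb')
  20 → (17, 'dabaaaadbcbb')
  21 → (1, 'dacddcbcddccbdbbdabaaaadbcbb')
  22 → (14, 'dbbdabaaaadbcbb')
  23 → (24, 'dbcbb')
  24 → (5, 'dcbcddccbdbbdabaaaadbcbb')
  25 → (10, 'dccbdbbdabaaaadbcbb')
  26 → (0, 'ddacddcbcddccbdbbdabaaaadbcbb')
  27 → (4, 'ddcbcddccbdbbdabaaaadbcbb')
  28 → (9, 'ddccbdbbdabaaaadbcbb')

SA = [20, 21, 22, 18, 2, 23, 28, 19, 27, 15, 25, 7, 16, 13, 26, 6, 12, 11, 3, 8, 17, 1, 14, 24, 5, 10, 0, 4, 9]
i: (SA[i-1],SA[i]) lcp shared
  1: (20,21) 3 'aaa'
  2: (21,22) 2 'aa'
  3: (22,18) 1 'a'
  4: (18,2) 1 'a'
  5: (2,23) 1 'a'
  6: (23,28) 0 ''
  7: (28,19) 1 'b'
  8: (19,27) 1 'b'
  9: (27,15) 2 'bb'
  10: (15,25) 1 'b'
  11: (25,7) 2 'bc'
  12: (7,16) 1 'b'
  13: (16,13) 2 'bd'
  14: (13,26) 0 ''
  15: (26,6) 2 'cb'
  16: (6,12) 2 'cb'
  17: (12,11) 1 'c'
  18: (11,3) 1 'c'
  19: (3,8) 4 'cddc'
  20: (8,17) 0 ''
  21: (17,1) 2 'da'
  22: (1,14) 1 'd'
  23: (14,24) 2 'db'
  24: (24,5) 1 'd'
  25: (5,10) 2 'dc'
  26: (10,0) 1 'd'
  27: (0,4) 2 'dd'
  28: (4,9) 3 'ddc'

[0, 3, 2, 1, 1, 1, 0, 1, 1, 2, 1, 2, 1, 2, 0, 2, 2, 1, 1, 4, 0, 2, 1, 2, 1, 2, 1, 2, 3]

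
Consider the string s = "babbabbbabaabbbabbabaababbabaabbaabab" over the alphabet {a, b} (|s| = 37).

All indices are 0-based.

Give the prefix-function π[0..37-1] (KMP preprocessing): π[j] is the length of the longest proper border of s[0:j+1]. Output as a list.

π[0] = 0
j=1 s[j]='a': π[1]=0 (border '')
j=2 s[j]='b': π[2]=1 (border 'b')
j=3 s[j]='b': k: 1→0; π[3]=1 (border 'b')
j=4 s[j]='a': π[4]=2 (border 'ba')
j=5 s[j]='b': π[5]=3 (border 'bab')
j=6 s[j]='b': π[6]=4 (border 'babb')
j=7 s[j]='b': k: 4→1→0; π[7]=1 (border 'b')
j=8 s[j]='a': π[8]=2 (border 'ba')
j=9 s[j]='b': π[9]=3 (border 'bab')
j=10 s[j]='a': k: 3→1; π[10]=2 (border 'ba')
j=11 s[j]='a': k: 2→0; π[11]=0 (border '')
j=12 s[j]='b': π[12]=1 (border 'b')
j=13 s[j]='b': k: 1→0; π[13]=1 (border 'b')
j=14 s[j]='b': k: 1→0; π[14]=1 (border 'b')
j=15 s[j]='a': π[15]=2 (border 'ba')
j=16 s[j]='b': π[16]=3 (border 'bab')
j=17 s[j]='b': π[17]=4 (border 'babb')
j=18 s[j]='a': π[18]=5 (border 'babba')
j=19 s[j]='b': π[19]=6 (border 'babbab')
j=20 s[j]='a': k: 6→3→1; π[20]=2 (border 'ba')
j=21 s[j]='a': k: 2→0; π[21]=0 (border '')
j=22 s[j]='b': π[22]=1 (border 'b')
j=23 s[j]='a': π[23]=2 (border 'ba')
j=24 s[j]='b': π[24]=3 (border 'bab')
j=25 s[j]='b': π[25]=4 (border 'babb')
j=26 s[j]='a': π[26]=5 (border 'babba')
j=27 s[j]='b': π[27]=6 (border 'babbab')
j=28 s[j]='a': k: 6→3→1; π[28]=2 (border 'ba')
j=29 s[j]='a': k: 2→0; π[29]=0 (border '')
j=30 s[j]='b': π[30]=1 (border 'b')
j=31 s[j]='b': k: 1→0; π[31]=1 (border 'b')
j=32 s[j]='a': π[32]=2 (border 'ba')
j=33 s[j]='a': k: 2→0; π[33]=0 (border '')
j=34 s[j]='b': π[34]=1 (border 'b')
j=35 s[j]='a': π[35]=2 (border 'ba')
j=36 s[j]='b': π[36]=3 (border 'bab')

[0, 0, 1, 1, 2, 3, 4, 1, 2, 3, 2, 0, 1, 1, 1, 2, 3, 4, 5, 6, 2, 0, 1, 2, 3, 4, 5, 6, 2, 0, 1, 1, 2, 0, 1, 2, 3]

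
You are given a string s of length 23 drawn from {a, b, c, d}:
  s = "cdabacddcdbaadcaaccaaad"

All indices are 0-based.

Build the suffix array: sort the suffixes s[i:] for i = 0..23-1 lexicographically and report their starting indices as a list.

rank | idx | suffix
   0 |  19 | aaad
   1 |  15 | aaccaaad
   2 |  20 | aad
   3 |  11 | aadcaaccaaad
   4 |   2 | abacddcdbaadcaaccaaad
   5 |  16 | accaaad
   6 |   4 | acddcdbaadcaaccaaad
   7 |  21 | ad
   8 |  12 | adcaaccaaad
   9 |  10 | baadcaaccaaad
  10 |   3 | bacddcdbaadcaaccaaad
  11 |  18 | caaad
  12 |  14 | caaccaaad
  13 |  17 | ccaaad
  14 |   0 | cdabacddcdbaadcaaccaaad
  15 |   8 | cdbaadcaaccaaad
  16 |   5 | cddcdbaadcaaccaaad
  17 |  22 | d
  18 |   1 | dabacddcdbaadcaaccaaad
  19 |   9 | dbaadcaaccaaad
  20 |  13 | dcaaccaaad
  21 |   7 | dcdbaadcaaccaaad
  22 |   6 | ddcdbaadcaaccaaad

[19, 15, 20, 11, 2, 16, 4, 21, 12, 10, 3, 18, 14, 17, 0, 8, 5, 22, 1, 9, 13, 7, 6]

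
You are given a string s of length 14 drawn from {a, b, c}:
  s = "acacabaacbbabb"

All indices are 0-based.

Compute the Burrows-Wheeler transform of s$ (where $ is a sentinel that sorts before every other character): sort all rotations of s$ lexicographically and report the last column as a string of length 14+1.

bbcbc$ababacaaa

rank  rotation         last
    0  $acacabaacbbabb  b
    1  aacbbabb$acacab  b
    2  abaacbbabb$acac  c
    3  abb$acacabaacbb  b
    4  acabaacbbabb$ac  c
    5  acacabaacbbabb$  $
    6  acbbabb$acacaba  a
    7  b$acacabaacbbab  b
    8  baacbbabb$acaca  a
    9  babb$acacabaacb  b
   10  bb$acacabaacbba  a
   11  bbabb$acacabaac  c
   12  cabaacbbabb$aca  a
   13  cacabaacbbabb$a  a
   14  cbbabb$acacabaa  a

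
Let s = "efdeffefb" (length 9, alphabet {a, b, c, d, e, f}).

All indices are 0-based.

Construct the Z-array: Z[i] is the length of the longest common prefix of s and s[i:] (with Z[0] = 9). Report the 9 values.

[9, 0, 0, 2, 0, 0, 2, 0, 0]

Z[0]=9
i=1: outside box; Z[1]=0
i=2: outside box; Z[2]=0
i=3: outside box; Z[3]=2 grow→box=[3,5)
i=4: min(r-i=1, Z[1]=0)=0; Z[4]=0
i=5: outside box; Z[5]=0
i=6: outside box; Z[6]=2 grow→box=[6,8)
i=7: min(r-i=1, Z[1]=0)=0; Z[7]=0
i=8: outside box; Z[8]=0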